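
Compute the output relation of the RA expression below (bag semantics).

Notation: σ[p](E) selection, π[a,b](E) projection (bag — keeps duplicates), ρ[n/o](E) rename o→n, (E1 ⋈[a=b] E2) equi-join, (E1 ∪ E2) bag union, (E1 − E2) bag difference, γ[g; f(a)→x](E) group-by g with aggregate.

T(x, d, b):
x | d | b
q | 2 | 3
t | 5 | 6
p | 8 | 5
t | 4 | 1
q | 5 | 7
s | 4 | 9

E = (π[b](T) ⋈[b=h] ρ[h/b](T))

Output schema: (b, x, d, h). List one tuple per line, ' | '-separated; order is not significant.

Row counts bottom-up:
  T → 6
  π[b](T) → 6
  T → 6
  ρ[h/b](T) → 6
  (π[b](T) ⋈[b=h] ρ[h/b](T)) → 6

== RESULT ==
b | x | d | h
1 | t | 4 | 1
3 | q | 2 | 3
5 | p | 8 | 5
6 | t | 5 | 6
7 | q | 5 | 7
9 | s | 4 | 9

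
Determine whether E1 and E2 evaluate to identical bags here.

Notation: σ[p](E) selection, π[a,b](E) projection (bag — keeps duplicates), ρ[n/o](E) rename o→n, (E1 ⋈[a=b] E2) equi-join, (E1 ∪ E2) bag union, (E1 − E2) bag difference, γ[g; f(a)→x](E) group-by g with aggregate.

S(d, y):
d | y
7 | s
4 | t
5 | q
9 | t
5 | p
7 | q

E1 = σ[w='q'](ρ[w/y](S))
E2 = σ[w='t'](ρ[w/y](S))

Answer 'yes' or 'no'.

E1 stepwise |·|:
  S → 6
  ρ[w/y](S) → 6
  σ[w='q'](ρ[w/y](S)) → 2
E2 stepwise |·|:
  S → 6
  ρ[w/y](S) → 6
  σ[w='t'](ρ[w/y](S)) → 2

E1 result:
d | w
5 | q
7 | q
E2 result:
d | w
4 | t
9 | t
Witness: (4, 't') appears 0× in E1 but 1× in E2.

no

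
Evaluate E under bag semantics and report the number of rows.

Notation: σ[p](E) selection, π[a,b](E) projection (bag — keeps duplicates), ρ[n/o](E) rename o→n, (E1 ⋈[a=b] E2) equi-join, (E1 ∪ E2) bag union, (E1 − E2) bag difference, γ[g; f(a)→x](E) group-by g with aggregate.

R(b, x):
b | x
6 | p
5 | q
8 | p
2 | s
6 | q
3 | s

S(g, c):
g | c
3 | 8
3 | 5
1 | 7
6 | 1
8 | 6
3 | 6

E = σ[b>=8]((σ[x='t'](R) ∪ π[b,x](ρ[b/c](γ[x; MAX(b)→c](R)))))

Subexpression sizes:
  R → 6
  σ[x='t'](R) → 0
  R → 6
  γ[x; MAX(b)→c](R) → 3
  ρ[b/c](γ[x; MAX(b)→c](R)) → 3
  π[b,x](ρ[b/c](γ[x; MAX(b)→c](R))) → 3
  (σ[x='t'](R) ∪ π[b,x](ρ[b/c](γ[x; MAX(b)→c](R)))) → 3
  σ[b>=8]((σ[x='t'](R) ∪ π[b,x](ρ[b/c](γ[x; MAX(b)→c](R))))) → 1

|E| = 1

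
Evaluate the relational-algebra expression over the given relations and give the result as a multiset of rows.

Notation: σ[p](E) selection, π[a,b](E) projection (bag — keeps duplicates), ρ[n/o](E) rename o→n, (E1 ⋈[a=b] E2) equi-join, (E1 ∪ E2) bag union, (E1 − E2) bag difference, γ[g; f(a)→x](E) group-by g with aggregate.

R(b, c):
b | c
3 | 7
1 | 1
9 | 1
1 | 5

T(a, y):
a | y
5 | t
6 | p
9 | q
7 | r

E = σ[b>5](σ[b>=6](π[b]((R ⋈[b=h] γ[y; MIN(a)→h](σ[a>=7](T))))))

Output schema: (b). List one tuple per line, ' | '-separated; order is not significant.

Subexpression sizes:
  R → 4
  T → 4
  σ[a>=7](T) → 2
  γ[y; MIN(a)→h](σ[a>=7](T)) → 2
  (R ⋈[b=h] γ[y; MIN(a)→h](σ[a>=7](T))) → 1
  π[b]((R ⋈[b=h] γ[y; MIN(a)→h](σ[a>=7](T)))) → 1
  σ[b>=6](π[b]((R ⋈[b=h] γ[y; MIN(a)→h](σ[a>=7](T))))) → 1
  σ[b>5](σ[b>=6](π[b]((R ⋈[b=h] γ[y; MIN(a)→h](σ[a>=7](T)))))) → 1

== RESULT ==
b
9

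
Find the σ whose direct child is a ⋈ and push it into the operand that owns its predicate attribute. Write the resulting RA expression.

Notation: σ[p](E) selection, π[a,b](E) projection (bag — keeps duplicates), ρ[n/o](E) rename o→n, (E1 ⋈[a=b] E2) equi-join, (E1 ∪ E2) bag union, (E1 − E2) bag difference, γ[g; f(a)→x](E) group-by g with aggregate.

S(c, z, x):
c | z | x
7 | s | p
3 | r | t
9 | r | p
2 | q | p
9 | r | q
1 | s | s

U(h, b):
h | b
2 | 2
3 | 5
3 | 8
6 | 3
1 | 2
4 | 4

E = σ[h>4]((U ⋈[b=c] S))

σ filters on h, owned by the left side.
E' = (σ[h>4](U) ⋈[b=c] S)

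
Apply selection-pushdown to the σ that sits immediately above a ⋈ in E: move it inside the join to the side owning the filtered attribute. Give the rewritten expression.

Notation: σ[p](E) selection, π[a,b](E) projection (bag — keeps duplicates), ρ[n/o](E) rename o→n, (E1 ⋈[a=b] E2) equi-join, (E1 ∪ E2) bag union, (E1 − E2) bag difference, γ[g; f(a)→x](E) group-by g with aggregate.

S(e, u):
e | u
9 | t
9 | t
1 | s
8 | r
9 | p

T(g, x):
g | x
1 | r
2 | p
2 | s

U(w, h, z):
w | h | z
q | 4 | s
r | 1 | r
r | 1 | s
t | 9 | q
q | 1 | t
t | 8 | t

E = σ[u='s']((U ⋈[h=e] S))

σ filters on u, owned by the right side.
E' = (U ⋈[h=e] σ[u='s'](S))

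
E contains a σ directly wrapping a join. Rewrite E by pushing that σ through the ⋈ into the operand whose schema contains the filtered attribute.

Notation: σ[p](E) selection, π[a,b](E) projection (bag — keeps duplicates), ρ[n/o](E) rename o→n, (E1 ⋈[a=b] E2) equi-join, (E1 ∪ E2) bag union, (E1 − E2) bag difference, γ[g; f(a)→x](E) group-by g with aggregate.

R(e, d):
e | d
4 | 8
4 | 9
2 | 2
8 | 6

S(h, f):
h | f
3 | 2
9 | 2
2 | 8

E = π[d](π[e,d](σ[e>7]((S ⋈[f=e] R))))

σ filters on e, owned by the right side.
E' = π[d](π[e,d]((S ⋈[f=e] σ[e>7](R))))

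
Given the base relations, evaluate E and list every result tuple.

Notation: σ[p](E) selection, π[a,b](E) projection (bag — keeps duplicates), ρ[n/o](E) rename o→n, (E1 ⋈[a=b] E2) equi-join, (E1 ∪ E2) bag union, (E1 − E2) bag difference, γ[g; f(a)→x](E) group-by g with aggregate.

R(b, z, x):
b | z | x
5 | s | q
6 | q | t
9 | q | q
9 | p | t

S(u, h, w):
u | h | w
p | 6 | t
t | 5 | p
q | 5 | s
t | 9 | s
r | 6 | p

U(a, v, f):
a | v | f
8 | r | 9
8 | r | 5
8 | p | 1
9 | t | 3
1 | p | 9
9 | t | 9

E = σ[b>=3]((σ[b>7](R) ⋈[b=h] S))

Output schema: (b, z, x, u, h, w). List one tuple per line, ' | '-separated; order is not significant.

Per-node cardinality:
  R → 4
  σ[b>7](R) → 2
  S → 5
  (σ[b>7](R) ⋈[b=h] S) → 2
  σ[b>=3]((σ[b>7](R) ⋈[b=h] S)) → 2

== RESULT ==
b | z | x | u | h | w
9 | p | t | t | 9 | s
9 | q | q | t | 9 | s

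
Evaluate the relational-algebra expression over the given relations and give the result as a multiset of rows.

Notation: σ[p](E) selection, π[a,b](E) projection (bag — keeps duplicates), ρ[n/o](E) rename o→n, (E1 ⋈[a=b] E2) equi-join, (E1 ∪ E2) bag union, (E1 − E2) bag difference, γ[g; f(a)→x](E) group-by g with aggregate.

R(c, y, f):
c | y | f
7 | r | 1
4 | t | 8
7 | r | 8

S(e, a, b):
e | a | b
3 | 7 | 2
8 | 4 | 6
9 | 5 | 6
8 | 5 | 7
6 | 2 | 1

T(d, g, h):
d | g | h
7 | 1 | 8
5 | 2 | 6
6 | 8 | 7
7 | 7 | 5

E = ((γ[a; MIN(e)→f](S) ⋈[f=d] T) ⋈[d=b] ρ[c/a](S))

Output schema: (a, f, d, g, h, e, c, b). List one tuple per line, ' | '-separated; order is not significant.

Stepwise |·|:
  S → 5
  γ[a; MIN(e)→f](S) → 4
  T → 4
  (γ[a; MIN(e)→f](S) ⋈[f=d] T) → 1
  S → 5
  ρ[c/a](S) → 5
  ((γ[a; MIN(e)→f](S) ⋈[f=d] T) ⋈[d=b] ρ[c/a](S)) → 2

== RESULT ==
a | f | d | g | h | e | c | b
2 | 6 | 6 | 8 | 7 | 8 | 4 | 6
2 | 6 | 6 | 8 | 7 | 9 | 5 | 6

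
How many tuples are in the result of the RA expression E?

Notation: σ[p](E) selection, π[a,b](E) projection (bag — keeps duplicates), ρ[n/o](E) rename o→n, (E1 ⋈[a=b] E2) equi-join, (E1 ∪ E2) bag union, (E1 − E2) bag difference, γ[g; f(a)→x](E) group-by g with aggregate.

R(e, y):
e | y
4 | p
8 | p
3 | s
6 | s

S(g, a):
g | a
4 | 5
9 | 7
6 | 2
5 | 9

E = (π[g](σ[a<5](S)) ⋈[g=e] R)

Per-node cardinality:
  S → 4
  σ[a<5](S) → 1
  π[g](σ[a<5](S)) → 1
  R → 4
  (π[g](σ[a<5](S)) ⋈[g=e] R) → 1

|E| = 1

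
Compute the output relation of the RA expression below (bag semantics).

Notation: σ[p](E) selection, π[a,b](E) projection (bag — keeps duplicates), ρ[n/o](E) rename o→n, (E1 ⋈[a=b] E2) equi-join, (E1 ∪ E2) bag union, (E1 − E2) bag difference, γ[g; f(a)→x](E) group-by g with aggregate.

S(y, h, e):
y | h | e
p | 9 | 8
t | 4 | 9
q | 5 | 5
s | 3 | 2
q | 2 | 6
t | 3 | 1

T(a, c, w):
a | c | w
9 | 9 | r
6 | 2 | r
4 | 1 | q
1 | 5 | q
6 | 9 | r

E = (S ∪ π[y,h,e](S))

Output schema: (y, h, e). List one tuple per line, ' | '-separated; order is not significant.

Subexpression sizes:
  S → 6
  S → 6
  π[y,h,e](S) → 6
  (S ∪ π[y,h,e](S)) → 12

== RESULT ==
y | h | e
p | 9 | 8
p | 9 | 8
q | 2 | 6
q | 2 | 6
q | 5 | 5
q | 5 | 5
s | 3 | 2
s | 3 | 2
t | 3 | 1
t | 3 | 1
t | 4 | 9
t | 4 | 9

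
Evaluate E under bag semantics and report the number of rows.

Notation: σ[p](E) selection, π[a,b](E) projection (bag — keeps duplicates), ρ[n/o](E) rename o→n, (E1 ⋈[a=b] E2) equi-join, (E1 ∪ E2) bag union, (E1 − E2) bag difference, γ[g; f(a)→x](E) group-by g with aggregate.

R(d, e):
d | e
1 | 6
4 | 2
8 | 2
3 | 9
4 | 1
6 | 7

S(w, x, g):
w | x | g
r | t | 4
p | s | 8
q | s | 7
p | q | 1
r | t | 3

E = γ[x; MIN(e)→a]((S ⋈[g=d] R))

Subexpression sizes:
  S → 5
  R → 6
  (S ⋈[g=d] R) → 5
  γ[x; MIN(e)→a]((S ⋈[g=d] R)) → 3

|E| = 3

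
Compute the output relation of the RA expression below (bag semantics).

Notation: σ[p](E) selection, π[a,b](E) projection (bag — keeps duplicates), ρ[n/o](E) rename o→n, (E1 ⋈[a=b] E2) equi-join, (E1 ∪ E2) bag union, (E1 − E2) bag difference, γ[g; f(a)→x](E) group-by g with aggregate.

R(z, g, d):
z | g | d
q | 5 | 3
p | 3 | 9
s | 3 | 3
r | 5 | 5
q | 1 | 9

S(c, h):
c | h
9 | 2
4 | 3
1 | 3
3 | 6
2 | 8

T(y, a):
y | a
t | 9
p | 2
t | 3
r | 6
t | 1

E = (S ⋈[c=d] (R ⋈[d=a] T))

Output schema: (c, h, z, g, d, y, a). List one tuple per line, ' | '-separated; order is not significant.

Subexpression sizes:
  S → 5
  R → 5
  T → 5
  (R ⋈[d=a] T) → 4
  (S ⋈[c=d] (R ⋈[d=a] T)) → 4

== RESULT ==
c | h | z | g | d | y | a
3 | 6 | q | 5 | 3 | t | 3
3 | 6 | s | 3 | 3 | t | 3
9 | 2 | p | 3 | 9 | t | 9
9 | 2 | q | 1 | 9 | t | 9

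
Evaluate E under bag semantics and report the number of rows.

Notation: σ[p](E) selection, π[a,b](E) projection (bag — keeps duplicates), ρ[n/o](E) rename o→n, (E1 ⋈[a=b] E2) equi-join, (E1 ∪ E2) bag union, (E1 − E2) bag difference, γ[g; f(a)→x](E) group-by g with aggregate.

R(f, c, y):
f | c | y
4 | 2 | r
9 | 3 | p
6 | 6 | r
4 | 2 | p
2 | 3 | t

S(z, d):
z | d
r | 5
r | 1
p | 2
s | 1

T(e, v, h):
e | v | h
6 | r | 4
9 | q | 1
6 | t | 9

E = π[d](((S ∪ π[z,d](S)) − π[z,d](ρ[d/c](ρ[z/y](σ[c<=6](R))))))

Per-node cardinality:
  S → 4
  S → 4
  π[z,d](S) → 4
  (S ∪ π[z,d](S)) → 8
  R → 5
  σ[c<=6](R) → 5
  ρ[z/y](σ[c<=6](R)) → 5
  ρ[d/c](ρ[z/y](σ[c<=6](R))) → 5
  π[z,d](ρ[d/c](ρ[z/y](σ[c<=6](R)))) → 5
  ((S ∪ π[z,d](S)) − π[z,d](ρ[d/c](ρ[z/y](σ[c<=6](R))))) → 7
  π[d](((S ∪ π[z,d](S)) − π[z,d](ρ[d/c](ρ[z/y](σ[c<=6](R)))))) → 7

|E| = 7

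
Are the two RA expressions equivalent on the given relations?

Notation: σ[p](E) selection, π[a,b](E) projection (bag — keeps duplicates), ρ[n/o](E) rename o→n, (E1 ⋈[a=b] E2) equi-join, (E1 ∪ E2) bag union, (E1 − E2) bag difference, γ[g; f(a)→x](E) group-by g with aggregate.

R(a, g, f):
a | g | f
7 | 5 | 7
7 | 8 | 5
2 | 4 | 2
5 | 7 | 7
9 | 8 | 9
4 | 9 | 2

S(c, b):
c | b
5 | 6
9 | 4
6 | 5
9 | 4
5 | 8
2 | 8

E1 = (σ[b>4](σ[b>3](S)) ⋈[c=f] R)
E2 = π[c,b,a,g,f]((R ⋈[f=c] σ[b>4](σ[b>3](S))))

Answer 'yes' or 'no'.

E1 subexpression sizes:
  S → 6
  σ[b>3](S) → 6
  σ[b>4](σ[b>3](S)) → 4
  R → 6
  (σ[b>4](σ[b>3](S)) ⋈[c=f] R) → 4
E2 subexpression sizes:
  R → 6
  S → 6
  σ[b>3](S) → 6
  σ[b>4](σ[b>3](S)) → 4
  (R ⋈[f=c] σ[b>4](σ[b>3](S))) → 4
  π[c,b,a,g,f]((R ⋈[f=c] σ[b>4](σ[b>3](S)))) → 4

E1 and E2 produce the same multiset:
c | b | a | g | f
2 | 8 | 2 | 4 | 2
2 | 8 | 4 | 9 | 2
5 | 6 | 7 | 8 | 5
5 | 8 | 7 | 8 | 5

yes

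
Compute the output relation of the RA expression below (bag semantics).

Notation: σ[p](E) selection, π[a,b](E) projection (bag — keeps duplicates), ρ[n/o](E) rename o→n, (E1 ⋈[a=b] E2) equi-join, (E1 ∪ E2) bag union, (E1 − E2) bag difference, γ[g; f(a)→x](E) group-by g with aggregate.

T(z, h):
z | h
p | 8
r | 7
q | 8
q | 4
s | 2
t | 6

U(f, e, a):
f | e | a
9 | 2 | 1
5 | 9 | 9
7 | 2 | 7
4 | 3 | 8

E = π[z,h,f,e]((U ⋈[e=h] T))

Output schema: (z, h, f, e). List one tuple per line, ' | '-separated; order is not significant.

Subexpression sizes:
  U → 4
  T → 6
  (U ⋈[e=h] T) → 2
  π[z,h,f,e]((U ⋈[e=h] T)) → 2

== RESULT ==
z | h | f | e
s | 2 | 7 | 2
s | 2 | 9 | 2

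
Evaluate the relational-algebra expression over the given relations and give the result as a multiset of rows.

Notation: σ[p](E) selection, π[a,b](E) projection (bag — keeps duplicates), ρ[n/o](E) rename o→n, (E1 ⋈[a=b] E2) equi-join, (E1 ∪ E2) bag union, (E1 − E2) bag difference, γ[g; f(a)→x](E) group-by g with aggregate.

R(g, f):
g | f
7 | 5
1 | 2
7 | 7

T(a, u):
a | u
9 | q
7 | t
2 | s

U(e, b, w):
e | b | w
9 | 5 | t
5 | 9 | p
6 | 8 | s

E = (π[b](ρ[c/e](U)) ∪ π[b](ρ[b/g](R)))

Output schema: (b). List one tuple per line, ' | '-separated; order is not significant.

Per-node cardinality:
  U → 3
  ρ[c/e](U) → 3
  π[b](ρ[c/e](U)) → 3
  R → 3
  ρ[b/g](R) → 3
  π[b](ρ[b/g](R)) → 3
  (π[b](ρ[c/e](U)) ∪ π[b](ρ[b/g](R))) → 6

== RESULT ==
b
1
5
7
7
8
9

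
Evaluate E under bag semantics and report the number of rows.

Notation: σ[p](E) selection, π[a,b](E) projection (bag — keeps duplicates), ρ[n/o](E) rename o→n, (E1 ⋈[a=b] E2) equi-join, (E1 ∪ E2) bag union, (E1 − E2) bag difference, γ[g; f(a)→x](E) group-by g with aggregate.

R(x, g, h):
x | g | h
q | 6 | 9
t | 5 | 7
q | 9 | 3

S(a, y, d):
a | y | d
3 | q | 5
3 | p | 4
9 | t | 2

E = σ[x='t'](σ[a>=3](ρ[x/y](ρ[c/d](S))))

Subexpression sizes:
  S → 3
  ρ[c/d](S) → 3
  ρ[x/y](ρ[c/d](S)) → 3
  σ[a>=3](ρ[x/y](ρ[c/d](S))) → 3
  σ[x='t'](σ[a>=3](ρ[x/y](ρ[c/d](S)))) → 1

|E| = 1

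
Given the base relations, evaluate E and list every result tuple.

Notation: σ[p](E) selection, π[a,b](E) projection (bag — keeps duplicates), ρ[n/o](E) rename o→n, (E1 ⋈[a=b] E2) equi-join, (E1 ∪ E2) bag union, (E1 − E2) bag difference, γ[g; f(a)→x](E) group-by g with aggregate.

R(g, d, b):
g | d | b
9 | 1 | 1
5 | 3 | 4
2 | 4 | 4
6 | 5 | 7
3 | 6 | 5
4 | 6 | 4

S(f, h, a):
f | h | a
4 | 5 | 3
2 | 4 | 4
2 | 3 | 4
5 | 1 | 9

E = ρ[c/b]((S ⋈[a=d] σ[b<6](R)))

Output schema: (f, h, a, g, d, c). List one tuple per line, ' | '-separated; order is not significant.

Stepwise |·|:
  S → 4
  R → 6
  σ[b<6](R) → 5
  (S ⋈[a=d] σ[b<6](R)) → 3
  ρ[c/b]((S ⋈[a=d] σ[b<6](R))) → 3

== RESULT ==
f | h | a | g | d | c
2 | 3 | 4 | 2 | 4 | 4
2 | 4 | 4 | 2 | 4 | 4
4 | 5 | 3 | 5 | 3 | 4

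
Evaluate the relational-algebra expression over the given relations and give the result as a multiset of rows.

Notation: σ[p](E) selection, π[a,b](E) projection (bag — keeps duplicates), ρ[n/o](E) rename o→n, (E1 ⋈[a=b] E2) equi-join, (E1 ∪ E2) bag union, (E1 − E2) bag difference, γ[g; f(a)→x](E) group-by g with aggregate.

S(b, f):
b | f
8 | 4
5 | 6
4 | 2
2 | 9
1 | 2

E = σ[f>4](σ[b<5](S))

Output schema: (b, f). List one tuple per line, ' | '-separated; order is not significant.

Per-node cardinality:
  S → 5
  σ[b<5](S) → 3
  σ[f>4](σ[b<5](S)) → 1

== RESULT ==
b | f
2 | 9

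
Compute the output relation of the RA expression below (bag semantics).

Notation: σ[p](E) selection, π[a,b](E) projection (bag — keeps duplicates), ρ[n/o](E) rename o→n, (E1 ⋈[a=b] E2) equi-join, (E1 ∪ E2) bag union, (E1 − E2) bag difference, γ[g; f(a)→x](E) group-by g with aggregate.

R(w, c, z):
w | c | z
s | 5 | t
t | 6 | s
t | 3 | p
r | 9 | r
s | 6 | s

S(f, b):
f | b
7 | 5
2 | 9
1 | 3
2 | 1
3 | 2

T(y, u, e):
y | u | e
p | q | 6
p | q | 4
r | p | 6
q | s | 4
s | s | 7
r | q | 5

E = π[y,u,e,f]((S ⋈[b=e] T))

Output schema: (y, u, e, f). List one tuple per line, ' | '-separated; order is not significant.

Row counts bottom-up:
  S → 5
  T → 6
  (S ⋈[b=e] T) → 1
  π[y,u,e,f]((S ⋈[b=e] T)) → 1

== RESULT ==
y | u | e | f
r | q | 5 | 7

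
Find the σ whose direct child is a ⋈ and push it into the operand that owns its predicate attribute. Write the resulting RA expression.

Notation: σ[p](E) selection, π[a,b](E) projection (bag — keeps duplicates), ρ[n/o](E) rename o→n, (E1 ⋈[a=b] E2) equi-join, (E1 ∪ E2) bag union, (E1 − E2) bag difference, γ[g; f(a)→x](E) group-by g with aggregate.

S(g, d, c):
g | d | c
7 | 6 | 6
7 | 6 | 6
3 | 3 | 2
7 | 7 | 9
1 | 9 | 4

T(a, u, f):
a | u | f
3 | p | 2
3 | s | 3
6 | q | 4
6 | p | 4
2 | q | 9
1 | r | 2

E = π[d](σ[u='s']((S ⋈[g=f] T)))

σ filters on u, owned by the right side.
E' = π[d]((S ⋈[g=f] σ[u='s'](T)))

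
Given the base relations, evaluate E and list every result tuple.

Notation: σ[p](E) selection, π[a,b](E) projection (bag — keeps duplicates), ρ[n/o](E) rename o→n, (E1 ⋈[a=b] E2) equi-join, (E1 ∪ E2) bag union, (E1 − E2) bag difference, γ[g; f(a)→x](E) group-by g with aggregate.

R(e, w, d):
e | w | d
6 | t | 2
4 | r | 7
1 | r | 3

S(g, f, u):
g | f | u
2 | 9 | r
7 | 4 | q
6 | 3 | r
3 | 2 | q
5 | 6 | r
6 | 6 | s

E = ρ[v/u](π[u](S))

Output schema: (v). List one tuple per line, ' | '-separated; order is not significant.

Per-node cardinality:
  S → 6
  π[u](S) → 6
  ρ[v/u](π[u](S)) → 6

== RESULT ==
v
q
q
r
r
r
s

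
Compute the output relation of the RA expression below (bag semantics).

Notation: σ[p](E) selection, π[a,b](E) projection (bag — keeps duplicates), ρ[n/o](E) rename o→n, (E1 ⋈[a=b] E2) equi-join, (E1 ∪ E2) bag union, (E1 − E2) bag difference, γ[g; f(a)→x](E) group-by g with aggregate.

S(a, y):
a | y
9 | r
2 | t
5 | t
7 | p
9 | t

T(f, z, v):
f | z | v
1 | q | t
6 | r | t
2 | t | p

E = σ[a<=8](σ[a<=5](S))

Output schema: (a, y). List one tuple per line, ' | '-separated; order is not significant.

Subexpression sizes:
  S → 5
  σ[a<=5](S) → 2
  σ[a<=8](σ[a<=5](S)) → 2

== RESULT ==
a | y
2 | t
5 | t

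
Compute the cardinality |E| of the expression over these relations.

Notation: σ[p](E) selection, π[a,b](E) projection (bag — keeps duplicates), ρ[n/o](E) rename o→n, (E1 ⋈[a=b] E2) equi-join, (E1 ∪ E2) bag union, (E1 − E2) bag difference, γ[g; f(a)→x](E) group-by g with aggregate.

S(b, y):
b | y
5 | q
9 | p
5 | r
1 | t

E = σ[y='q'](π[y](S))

Subexpression sizes:
  S → 4
  π[y](S) → 4
  σ[y='q'](π[y](S)) → 1

|E| = 1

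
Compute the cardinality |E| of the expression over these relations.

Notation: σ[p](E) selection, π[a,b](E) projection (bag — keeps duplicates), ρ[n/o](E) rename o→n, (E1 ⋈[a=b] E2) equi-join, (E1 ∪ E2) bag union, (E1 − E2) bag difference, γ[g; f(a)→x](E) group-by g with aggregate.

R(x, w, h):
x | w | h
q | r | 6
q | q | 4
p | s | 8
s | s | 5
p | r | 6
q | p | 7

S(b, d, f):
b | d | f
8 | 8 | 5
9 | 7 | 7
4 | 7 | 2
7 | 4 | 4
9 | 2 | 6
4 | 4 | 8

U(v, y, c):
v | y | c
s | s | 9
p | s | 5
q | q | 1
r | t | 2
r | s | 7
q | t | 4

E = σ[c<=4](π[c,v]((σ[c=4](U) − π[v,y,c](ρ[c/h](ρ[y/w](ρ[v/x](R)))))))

Row counts bottom-up:
  U → 6
  σ[c=4](U) → 1
  R → 6
  ρ[v/x](R) → 6
  ρ[y/w](ρ[v/x](R)) → 6
  ρ[c/h](ρ[y/w](ρ[v/x](R))) → 6
  π[v,y,c](ρ[c/h](ρ[y/w](ρ[v/x](R)))) → 6
  (σ[c=4](U) − π[v,y,c](ρ[c/h](ρ[y/w](ρ[v/x](R))))) → 1
  π[c,v]((σ[c=4](U) − π[v,y,c](ρ[c/h](ρ[y/w](ρ[v/x](R)))))) → 1
  σ[c<=4](π[c,v]((σ[c=4](U) − π[v,y,c](ρ[c/h](ρ[y/w](ρ[v/x](R))))))) → 1

|E| = 1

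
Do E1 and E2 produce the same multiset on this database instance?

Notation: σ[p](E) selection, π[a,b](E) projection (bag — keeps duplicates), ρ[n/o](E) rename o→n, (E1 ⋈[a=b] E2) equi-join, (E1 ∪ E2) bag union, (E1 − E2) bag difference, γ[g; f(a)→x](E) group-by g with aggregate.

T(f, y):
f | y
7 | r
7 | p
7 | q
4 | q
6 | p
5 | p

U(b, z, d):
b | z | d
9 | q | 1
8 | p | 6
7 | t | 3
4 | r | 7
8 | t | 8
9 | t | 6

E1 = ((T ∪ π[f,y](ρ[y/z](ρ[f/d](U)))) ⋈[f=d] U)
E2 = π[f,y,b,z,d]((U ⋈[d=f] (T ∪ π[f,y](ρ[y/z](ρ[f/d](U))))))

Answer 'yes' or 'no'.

E1 stepwise |·|:
  T → 6
  U → 6
  ρ[f/d](U) → 6
  ρ[y/z](ρ[f/d](U)) → 6
  π[f,y](ρ[y/z](ρ[f/d](U))) → 6
  (T ∪ π[f,y](ρ[y/z](ρ[f/d](U)))) → 12
  U → 6
  ((T ∪ π[f,y](ρ[y/z](ρ[f/d](U)))) ⋈[f=d] U) → 13
E2 stepwise |·|:
  U → 6
  T → 6
  U → 6
  ρ[f/d](U) → 6
  ρ[y/z](ρ[f/d](U)) → 6
  π[f,y](ρ[y/z](ρ[f/d](U))) → 6
  (T ∪ π[f,y](ρ[y/z](ρ[f/d](U)))) → 12
  (U ⋈[d=f] (T ∪ π[f,y](ρ[y/z](ρ[f/d](U))))) → 13
  π[f,y,b,z,d]((U ⋈[d=f] (T ∪ π[f,y](ρ[y/z](ρ[f/d](U)))))) → 13

E1 and E2 produce the same multiset:
f | y | b | z | d
1 | q | 9 | q | 1
3 | t | 7 | t | 3
6 | p | 8 | p | 6
6 | p | 8 | p | 6
6 | p | 9 | t | 6
6 | p | 9 | t | 6
6 | t | 8 | p | 6
6 | t | 9 | t | 6
7 | p | 4 | r | 7
7 | q | 4 | r | 7
7 | r | 4 | r | 7
7 | r | 4 | r | 7
8 | t | 8 | t | 8

yes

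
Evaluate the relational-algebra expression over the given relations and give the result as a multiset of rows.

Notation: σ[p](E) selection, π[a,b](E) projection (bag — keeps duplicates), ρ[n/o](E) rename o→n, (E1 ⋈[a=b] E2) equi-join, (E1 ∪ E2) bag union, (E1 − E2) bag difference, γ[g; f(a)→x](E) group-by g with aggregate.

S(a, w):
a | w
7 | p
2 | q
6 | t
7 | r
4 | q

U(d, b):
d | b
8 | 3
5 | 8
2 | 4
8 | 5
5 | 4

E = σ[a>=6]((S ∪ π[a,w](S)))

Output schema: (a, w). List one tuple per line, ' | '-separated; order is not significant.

Per-node cardinality:
  S → 5
  S → 5
  π[a,w](S) → 5
  (S ∪ π[a,w](S)) → 10
  σ[a>=6]((S ∪ π[a,w](S))) → 6

== RESULT ==
a | w
6 | t
6 | t
7 | p
7 | p
7 | r
7 | r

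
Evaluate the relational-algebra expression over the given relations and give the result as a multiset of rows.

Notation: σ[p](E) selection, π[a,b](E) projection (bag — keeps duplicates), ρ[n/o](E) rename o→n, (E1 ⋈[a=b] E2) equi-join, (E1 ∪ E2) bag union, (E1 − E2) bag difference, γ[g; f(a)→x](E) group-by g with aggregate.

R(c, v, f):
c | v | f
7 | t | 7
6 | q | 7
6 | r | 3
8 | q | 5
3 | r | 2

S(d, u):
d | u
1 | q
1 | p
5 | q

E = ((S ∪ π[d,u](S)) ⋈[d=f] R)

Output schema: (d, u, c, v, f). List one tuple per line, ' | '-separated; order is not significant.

Row counts bottom-up:
  S → 3
  S → 3
  π[d,u](S) → 3
  (S ∪ π[d,u](S)) → 6
  R → 5
  ((S ∪ π[d,u](S)) ⋈[d=f] R) → 2

== RESULT ==
d | u | c | v | f
5 | q | 8 | q | 5
5 | q | 8 | q | 5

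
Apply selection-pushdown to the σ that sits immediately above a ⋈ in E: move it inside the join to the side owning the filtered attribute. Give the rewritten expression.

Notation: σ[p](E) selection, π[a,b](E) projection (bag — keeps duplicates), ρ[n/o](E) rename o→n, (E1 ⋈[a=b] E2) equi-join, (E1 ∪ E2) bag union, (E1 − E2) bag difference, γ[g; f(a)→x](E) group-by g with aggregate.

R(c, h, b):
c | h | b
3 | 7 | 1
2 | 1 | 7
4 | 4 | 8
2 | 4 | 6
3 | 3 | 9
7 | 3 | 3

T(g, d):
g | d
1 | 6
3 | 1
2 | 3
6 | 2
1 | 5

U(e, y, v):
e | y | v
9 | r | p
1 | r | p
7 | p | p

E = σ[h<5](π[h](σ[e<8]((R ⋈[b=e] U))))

σ filters on e, owned by the right side.
E' = σ[h<5](π[h]((R ⋈[b=e] σ[e<8](U))))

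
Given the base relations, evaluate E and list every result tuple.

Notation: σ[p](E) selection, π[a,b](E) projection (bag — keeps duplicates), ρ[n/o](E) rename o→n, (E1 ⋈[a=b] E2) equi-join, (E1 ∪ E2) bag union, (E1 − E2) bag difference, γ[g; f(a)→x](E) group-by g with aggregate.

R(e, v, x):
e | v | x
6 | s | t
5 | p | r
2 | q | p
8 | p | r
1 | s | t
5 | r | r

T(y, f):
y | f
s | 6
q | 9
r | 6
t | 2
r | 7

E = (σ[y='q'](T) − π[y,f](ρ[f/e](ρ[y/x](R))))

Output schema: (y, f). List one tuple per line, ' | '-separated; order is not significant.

Subexpression sizes:
  T → 5
  σ[y='q'](T) → 1
  R → 6
  ρ[y/x](R) → 6
  ρ[f/e](ρ[y/x](R)) → 6
  π[y,f](ρ[f/e](ρ[y/x](R))) → 6
  (σ[y='q'](T) − π[y,f](ρ[f/e](ρ[y/x](R)))) → 1

== RESULT ==
y | f
q | 9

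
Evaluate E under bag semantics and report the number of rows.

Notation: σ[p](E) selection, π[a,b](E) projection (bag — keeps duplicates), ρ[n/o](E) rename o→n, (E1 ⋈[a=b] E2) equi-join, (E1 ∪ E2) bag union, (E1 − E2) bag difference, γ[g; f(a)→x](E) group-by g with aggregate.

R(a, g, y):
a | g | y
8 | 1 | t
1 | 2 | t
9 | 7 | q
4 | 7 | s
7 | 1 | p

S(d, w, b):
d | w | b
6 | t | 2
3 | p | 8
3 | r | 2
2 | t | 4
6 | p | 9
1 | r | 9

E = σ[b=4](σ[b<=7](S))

Subexpression sizes:
  S → 6
  σ[b<=7](S) → 3
  σ[b=4](σ[b<=7](S)) → 1

|E| = 1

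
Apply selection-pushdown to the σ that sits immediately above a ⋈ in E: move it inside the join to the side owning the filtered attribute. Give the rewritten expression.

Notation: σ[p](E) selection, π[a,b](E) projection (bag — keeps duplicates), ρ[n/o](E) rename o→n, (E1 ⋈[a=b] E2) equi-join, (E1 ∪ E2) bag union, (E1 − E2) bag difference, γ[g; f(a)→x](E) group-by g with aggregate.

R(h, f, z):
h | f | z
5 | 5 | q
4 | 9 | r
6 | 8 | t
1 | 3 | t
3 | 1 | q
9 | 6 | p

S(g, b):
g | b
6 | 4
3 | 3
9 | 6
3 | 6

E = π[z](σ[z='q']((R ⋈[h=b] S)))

σ filters on z, owned by the left side.
E' = π[z]((σ[z='q'](R) ⋈[h=b] S))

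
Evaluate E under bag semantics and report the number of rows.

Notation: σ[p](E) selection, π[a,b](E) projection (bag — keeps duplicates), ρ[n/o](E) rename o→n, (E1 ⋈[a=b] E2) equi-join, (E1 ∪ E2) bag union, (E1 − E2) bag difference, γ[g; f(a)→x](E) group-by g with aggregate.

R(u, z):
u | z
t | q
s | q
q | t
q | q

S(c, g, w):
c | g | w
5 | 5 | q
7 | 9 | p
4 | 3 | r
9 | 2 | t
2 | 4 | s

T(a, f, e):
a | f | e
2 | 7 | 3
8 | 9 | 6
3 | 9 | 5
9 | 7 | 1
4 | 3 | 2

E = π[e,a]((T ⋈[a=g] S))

Stepwise |·|:
  T → 5
  S → 5
  (T ⋈[a=g] S) → 4
  π[e,a]((T ⋈[a=g] S)) → 4

|E| = 4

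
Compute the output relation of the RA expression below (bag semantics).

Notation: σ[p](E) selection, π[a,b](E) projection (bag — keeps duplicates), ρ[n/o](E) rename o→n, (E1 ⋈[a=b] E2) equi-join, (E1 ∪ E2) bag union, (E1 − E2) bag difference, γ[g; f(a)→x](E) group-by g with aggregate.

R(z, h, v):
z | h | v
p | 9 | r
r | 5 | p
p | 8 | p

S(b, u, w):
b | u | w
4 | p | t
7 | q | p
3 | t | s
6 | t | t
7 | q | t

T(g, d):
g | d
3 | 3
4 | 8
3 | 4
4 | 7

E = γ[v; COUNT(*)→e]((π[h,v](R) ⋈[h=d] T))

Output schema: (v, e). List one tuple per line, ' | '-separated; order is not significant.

Subexpression sizes:
  R → 3
  π[h,v](R) → 3
  T → 4
  (π[h,v](R) ⋈[h=d] T) → 1
  γ[v; COUNT(*)→e]((π[h,v](R) ⋈[h=d] T)) → 1

== RESULT ==
v | e
p | 1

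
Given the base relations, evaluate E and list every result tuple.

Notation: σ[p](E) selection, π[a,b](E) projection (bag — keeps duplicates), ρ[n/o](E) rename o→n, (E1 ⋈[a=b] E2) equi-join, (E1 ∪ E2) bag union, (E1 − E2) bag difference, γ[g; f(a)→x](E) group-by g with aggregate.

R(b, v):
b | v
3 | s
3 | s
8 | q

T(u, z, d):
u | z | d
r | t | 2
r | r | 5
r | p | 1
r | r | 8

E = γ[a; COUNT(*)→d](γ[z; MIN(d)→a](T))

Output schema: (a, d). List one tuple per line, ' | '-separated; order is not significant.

Row counts bottom-up:
  T → 4
  γ[z; MIN(d)→a](T) → 3
  γ[a; COUNT(*)→d](γ[z; MIN(d)→a](T)) → 3

== RESULT ==
a | d
1 | 1
2 | 1
5 | 1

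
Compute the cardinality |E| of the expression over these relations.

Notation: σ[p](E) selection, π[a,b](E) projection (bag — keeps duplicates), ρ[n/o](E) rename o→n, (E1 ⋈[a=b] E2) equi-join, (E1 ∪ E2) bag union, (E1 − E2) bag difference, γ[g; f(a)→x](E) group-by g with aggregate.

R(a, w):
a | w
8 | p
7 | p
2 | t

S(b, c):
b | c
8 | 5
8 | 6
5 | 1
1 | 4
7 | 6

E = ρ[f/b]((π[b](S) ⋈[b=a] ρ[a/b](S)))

Per-node cardinality:
  S → 5
  π[b](S) → 5
  S → 5
  ρ[a/b](S) → 5
  (π[b](S) ⋈[b=a] ρ[a/b](S)) → 7
  ρ[f/b]((π[b](S) ⋈[b=a] ρ[a/b](S))) → 7

|E| = 7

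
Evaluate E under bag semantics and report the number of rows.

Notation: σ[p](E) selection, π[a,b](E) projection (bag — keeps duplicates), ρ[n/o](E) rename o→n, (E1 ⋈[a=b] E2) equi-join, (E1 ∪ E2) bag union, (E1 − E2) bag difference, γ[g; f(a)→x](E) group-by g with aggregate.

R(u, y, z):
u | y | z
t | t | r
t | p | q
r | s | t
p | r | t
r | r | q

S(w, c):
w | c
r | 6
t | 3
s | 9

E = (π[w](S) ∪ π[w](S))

Subexpression sizes:
  S → 3
  π[w](S) → 3
  S → 3
  π[w](S) → 3
  (π[w](S) ∪ π[w](S)) → 6

|E| = 6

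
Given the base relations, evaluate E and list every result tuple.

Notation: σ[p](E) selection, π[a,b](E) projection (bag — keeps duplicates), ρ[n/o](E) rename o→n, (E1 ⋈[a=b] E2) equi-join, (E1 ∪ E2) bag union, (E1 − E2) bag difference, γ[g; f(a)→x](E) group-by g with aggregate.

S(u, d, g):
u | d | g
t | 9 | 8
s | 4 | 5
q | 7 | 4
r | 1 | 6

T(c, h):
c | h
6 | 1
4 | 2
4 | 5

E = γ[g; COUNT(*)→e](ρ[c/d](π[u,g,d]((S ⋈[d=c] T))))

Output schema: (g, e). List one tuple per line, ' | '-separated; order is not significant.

Row counts bottom-up:
  S → 4
  T → 3
  (S ⋈[d=c] T) → 2
  π[u,g,d]((S ⋈[d=c] T)) → 2
  ρ[c/d](π[u,g,d]((S ⋈[d=c] T))) → 2
  γ[g; COUNT(*)→e](ρ[c/d](π[u,g,d]((S ⋈[d=c] T)))) → 1

== RESULT ==
g | e
5 | 2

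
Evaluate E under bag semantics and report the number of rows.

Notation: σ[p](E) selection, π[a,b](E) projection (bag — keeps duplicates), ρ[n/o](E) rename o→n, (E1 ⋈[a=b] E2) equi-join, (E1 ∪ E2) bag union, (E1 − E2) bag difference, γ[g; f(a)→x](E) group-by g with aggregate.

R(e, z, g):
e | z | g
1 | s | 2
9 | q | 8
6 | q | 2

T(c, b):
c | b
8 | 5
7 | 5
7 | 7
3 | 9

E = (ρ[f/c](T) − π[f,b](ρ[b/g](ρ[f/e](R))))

Row counts bottom-up:
  T → 4
  ρ[f/c](T) → 4
  R → 3
  ρ[f/e](R) → 3
  ρ[b/g](ρ[f/e](R)) → 3
  π[f,b](ρ[b/g](ρ[f/e](R))) → 3
  (ρ[f/c](T) − π[f,b](ρ[b/g](ρ[f/e](R)))) → 4

|E| = 4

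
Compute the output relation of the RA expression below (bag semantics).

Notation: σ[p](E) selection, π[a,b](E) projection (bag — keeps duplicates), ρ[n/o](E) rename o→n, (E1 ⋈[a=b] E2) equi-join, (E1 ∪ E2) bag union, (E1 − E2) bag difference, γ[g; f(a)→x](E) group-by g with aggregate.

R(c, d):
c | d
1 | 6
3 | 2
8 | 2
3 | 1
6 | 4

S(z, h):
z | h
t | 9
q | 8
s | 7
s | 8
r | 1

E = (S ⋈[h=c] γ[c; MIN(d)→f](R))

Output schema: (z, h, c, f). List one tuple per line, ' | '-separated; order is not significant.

Stepwise |·|:
  S → 5
  R → 5
  γ[c; MIN(d)→f](R) → 4
  (S ⋈[h=c] γ[c; MIN(d)→f](R)) → 3

== RESULT ==
z | h | c | f
q | 8 | 8 | 2
r | 1 | 1 | 6
s | 8 | 8 | 2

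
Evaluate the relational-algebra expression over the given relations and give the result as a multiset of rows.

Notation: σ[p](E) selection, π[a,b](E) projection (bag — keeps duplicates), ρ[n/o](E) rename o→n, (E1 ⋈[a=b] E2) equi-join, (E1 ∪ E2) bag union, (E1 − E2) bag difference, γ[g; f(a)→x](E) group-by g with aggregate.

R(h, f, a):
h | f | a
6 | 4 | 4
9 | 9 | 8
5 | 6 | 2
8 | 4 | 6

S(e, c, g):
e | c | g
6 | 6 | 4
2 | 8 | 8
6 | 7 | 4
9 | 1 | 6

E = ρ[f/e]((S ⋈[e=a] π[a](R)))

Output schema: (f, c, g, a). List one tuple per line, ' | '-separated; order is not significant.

Per-node cardinality:
  S → 4
  R → 4
  π[a](R) → 4
  (S ⋈[e=a] π[a](R)) → 3
  ρ[f/e]((S ⋈[e=a] π[a](R))) → 3

== RESULT ==
f | c | g | a
2 | 8 | 8 | 2
6 | 6 | 4 | 6
6 | 7 | 4 | 6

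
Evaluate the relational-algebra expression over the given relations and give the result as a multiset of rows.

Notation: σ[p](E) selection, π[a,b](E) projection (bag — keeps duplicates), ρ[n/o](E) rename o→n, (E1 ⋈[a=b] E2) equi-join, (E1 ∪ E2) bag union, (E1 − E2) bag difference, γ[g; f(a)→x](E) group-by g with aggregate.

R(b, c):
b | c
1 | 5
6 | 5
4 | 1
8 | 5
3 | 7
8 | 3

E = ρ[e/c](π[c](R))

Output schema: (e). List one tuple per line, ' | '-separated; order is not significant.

Stepwise |·|:
  R → 6
  π[c](R) → 6
  ρ[e/c](π[c](R)) → 6

== RESULT ==
e
1
3
5
5
5
7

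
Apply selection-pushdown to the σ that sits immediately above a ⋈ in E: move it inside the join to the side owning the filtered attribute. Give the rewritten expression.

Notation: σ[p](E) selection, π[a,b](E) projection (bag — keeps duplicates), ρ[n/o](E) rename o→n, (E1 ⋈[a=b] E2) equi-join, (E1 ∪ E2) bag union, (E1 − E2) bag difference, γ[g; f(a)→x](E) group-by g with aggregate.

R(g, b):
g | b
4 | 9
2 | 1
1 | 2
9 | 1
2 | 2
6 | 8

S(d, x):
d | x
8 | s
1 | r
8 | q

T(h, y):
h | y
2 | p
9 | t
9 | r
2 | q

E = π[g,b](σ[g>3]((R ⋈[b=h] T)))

σ filters on g, owned by the left side.
E' = π[g,b]((σ[g>3](R) ⋈[b=h] T))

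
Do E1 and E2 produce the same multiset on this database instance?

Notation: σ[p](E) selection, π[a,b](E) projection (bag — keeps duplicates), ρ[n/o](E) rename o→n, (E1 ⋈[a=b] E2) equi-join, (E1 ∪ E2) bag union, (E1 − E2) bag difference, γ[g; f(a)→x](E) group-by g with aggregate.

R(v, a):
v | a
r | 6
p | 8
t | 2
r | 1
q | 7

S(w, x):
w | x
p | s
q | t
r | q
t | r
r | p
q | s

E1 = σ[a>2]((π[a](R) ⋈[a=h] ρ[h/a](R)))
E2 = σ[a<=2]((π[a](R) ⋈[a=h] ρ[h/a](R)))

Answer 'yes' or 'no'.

E1 subexpression sizes:
  R → 5
  π[a](R) → 5
  R → 5
  ρ[h/a](R) → 5
  (π[a](R) ⋈[a=h] ρ[h/a](R)) → 5
  σ[a>2]((π[a](R) ⋈[a=h] ρ[h/a](R))) → 3
E2 subexpression sizes:
  R → 5
  π[a](R) → 5
  R → 5
  ρ[h/a](R) → 5
  (π[a](R) ⋈[a=h] ρ[h/a](R)) → 5
  σ[a<=2]((π[a](R) ⋈[a=h] ρ[h/a](R))) → 2

E1 result:
a | v | h
6 | r | 6
7 | q | 7
8 | p | 8
E2 result:
a | v | h
1 | r | 1
2 | t | 2
Witness: (2, 't', 2) appears 0× in E1 but 1× in E2.

no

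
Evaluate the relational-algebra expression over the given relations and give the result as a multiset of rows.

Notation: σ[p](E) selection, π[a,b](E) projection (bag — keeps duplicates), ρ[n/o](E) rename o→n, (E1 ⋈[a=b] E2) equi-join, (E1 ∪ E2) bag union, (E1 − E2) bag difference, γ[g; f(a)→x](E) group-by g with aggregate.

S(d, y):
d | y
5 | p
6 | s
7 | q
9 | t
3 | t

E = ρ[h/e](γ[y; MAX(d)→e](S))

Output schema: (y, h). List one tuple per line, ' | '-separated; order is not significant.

Subexpression sizes:
  S → 5
  γ[y; MAX(d)→e](S) → 4
  ρ[h/e](γ[y; MAX(d)→e](S)) → 4

== RESULT ==
y | h
p | 5
q | 7
s | 6
t | 9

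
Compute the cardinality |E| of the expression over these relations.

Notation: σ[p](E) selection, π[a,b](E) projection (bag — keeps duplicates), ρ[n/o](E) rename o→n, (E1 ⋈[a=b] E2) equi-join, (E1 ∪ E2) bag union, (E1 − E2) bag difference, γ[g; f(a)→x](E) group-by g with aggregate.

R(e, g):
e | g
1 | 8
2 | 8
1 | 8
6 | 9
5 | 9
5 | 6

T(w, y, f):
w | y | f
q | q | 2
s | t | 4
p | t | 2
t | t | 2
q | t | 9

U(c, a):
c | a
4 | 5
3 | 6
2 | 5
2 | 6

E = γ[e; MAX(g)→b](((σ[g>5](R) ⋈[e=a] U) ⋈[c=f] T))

Row counts bottom-up:
  R → 6
  σ[g>5](R) → 6
  U → 4
  (σ[g>5](R) ⋈[e=a] U) → 6
  T → 5
  ((σ[g>5](R) ⋈[e=a] U) ⋈[c=f] T) → 11
  γ[e; MAX(g)→b](((σ[g>5](R) ⋈[e=a] U) ⋈[c=f] T)) → 2

|E| = 2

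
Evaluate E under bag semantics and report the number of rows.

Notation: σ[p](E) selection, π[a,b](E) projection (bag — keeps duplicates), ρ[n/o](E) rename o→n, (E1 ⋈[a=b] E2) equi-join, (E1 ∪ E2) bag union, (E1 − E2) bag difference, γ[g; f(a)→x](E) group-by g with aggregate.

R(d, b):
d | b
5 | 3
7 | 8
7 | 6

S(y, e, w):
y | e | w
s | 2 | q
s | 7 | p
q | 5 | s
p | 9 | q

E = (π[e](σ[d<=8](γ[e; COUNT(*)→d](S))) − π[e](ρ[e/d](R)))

Row counts bottom-up:
  S → 4
  γ[e; COUNT(*)→d](S) → 4
  σ[d<=8](γ[e; COUNT(*)→d](S)) → 4
  π[e](σ[d<=8](γ[e; COUNT(*)→d](S))) → 4
  R → 3
  ρ[e/d](R) → 3
  π[e](ρ[e/d](R)) → 3
  (π[e](σ[d<=8](γ[e; COUNT(*)→d](S))) − π[e](ρ[e/d](R))) → 2

|E| = 2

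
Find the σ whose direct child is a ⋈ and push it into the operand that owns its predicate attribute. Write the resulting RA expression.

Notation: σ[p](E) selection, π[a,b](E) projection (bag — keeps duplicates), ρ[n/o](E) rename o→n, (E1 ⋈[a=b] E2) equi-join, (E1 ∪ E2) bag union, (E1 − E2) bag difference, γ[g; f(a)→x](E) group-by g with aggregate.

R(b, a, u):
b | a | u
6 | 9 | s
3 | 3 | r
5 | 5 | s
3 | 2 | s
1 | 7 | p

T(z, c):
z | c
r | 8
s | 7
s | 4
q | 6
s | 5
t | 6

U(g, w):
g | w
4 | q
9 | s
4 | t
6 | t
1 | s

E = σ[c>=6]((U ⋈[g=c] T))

σ filters on c, owned by the right side.
E' = (U ⋈[g=c] σ[c>=6](T))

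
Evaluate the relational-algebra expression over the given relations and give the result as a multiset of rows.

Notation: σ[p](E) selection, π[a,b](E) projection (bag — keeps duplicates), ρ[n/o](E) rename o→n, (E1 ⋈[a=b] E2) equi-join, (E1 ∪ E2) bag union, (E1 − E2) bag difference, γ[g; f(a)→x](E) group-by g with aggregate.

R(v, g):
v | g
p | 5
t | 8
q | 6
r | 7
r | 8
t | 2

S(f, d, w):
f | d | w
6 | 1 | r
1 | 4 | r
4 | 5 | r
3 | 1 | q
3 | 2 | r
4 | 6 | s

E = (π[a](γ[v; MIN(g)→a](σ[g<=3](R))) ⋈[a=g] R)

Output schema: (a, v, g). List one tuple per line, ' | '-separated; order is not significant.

Stepwise |·|:
  R → 6
  σ[g<=3](R) → 1
  γ[v; MIN(g)→a](σ[g<=3](R)) → 1
  π[a](γ[v; MIN(g)→a](σ[g<=3](R))) → 1
  R → 6
  (π[a](γ[v; MIN(g)→a](σ[g<=3](R))) ⋈[a=g] R) → 1

== RESULT ==
a | v | g
2 | t | 2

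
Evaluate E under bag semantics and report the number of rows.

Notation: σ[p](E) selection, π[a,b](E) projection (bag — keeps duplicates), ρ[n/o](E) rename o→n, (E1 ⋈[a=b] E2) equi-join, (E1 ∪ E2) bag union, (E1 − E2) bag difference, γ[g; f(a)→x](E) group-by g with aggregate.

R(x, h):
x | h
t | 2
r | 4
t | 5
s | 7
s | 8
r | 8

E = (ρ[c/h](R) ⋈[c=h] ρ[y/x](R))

Subexpression sizes:
  R → 6
  ρ[c/h](R) → 6
  R → 6
  ρ[y/x](R) → 6
  (ρ[c/h](R) ⋈[c=h] ρ[y/x](R)) → 8

|E| = 8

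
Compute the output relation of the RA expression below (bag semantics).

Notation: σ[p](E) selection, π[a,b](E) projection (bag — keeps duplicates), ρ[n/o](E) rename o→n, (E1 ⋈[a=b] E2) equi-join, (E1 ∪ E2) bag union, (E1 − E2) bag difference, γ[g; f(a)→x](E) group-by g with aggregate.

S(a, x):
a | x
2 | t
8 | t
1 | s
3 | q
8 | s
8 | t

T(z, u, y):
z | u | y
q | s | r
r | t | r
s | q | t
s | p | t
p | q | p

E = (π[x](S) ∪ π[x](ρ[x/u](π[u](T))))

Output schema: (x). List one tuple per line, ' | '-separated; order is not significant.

Stepwise |·|:
  S → 6
  π[x](S) → 6
  T → 5
  π[u](T) → 5
  ρ[x/u](π[u](T)) → 5
  π[x](ρ[x/u](π[u](T))) → 5
  (π[x](S) ∪ π[x](ρ[x/u](π[u](T)))) → 11

== RESULT ==
x
p
q
q
q
s
s
s
t
t
t
t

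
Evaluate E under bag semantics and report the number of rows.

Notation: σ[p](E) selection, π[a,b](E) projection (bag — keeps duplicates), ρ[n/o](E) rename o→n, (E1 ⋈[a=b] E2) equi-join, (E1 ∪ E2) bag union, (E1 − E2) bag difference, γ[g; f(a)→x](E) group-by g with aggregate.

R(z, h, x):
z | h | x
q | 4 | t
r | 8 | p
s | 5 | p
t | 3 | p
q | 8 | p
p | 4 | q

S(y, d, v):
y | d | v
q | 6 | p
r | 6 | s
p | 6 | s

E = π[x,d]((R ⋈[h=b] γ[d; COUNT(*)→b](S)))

Subexpression sizes:
  R → 6
  S → 3
  γ[d; COUNT(*)→b](S) → 1
  (R ⋈[h=b] γ[d; COUNT(*)→b](S)) → 1
  π[x,d]((R ⋈[h=b] γ[d; COUNT(*)→b](S))) → 1

|E| = 1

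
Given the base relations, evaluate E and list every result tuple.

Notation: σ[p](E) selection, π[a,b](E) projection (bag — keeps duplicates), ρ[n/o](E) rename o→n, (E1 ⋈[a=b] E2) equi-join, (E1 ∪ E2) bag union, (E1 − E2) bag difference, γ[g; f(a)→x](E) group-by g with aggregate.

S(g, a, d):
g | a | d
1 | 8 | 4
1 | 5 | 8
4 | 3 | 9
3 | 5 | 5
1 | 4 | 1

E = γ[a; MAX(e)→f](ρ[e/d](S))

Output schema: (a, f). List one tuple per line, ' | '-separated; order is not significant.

Subexpression sizes:
  S → 5
  ρ[e/d](S) → 5
  γ[a; MAX(e)→f](ρ[e/d](S)) → 4

== RESULT ==
a | f
3 | 9
4 | 1
5 | 8
8 | 4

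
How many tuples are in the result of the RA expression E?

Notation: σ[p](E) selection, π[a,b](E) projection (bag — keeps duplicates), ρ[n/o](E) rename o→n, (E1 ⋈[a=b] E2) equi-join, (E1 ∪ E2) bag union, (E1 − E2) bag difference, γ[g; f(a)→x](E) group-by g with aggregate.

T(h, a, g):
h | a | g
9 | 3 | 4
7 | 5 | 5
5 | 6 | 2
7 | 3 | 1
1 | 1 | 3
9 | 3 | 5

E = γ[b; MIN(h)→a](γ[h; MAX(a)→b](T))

Stepwise |·|:
  T → 6
  γ[h; MAX(a)→b](T) → 4
  γ[b; MIN(h)→a](γ[h; MAX(a)→b](T)) → 4

|E| = 4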